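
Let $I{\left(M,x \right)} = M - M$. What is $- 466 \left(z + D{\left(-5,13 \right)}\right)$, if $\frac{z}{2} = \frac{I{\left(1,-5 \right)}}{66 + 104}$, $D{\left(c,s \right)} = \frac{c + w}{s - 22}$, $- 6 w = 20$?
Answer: $- \frac{11650}{27} \approx -431.48$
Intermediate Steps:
$w = - \frac{10}{3}$ ($w = \left(- \frac{1}{6}\right) 20 = - \frac{10}{3} \approx -3.3333$)
$I{\left(M,x \right)} = 0$
$D{\left(c,s \right)} = \frac{- \frac{10}{3} + c}{-22 + s}$ ($D{\left(c,s \right)} = \frac{c - \frac{10}{3}}{s - 22} = \frac{- \frac{10}{3} + c}{-22 + s}$)
$z = 0$ ($z = 2 \frac{1}{66 + 104} \cdot 0 = 2 \cdot \frac{1}{170} \cdot 0 = 2 \cdot 0 = 0$)
$- 466 \left(z + D{\left(-5,13 \right)}\right) = - 466 \left(0 + \frac{- \frac{10}{3} - 5}{-22 + 13}\right) = - 466 \left(0 + \frac{1}{-9} \left(- \frac{25}{3}\right)\right) = - 466 \left(0 - - \frac{25}{27}\right) = - 466 \left(0 + \frac{25}{27}\right) = \left(-466\right) \frac{25}{27} = - \frac{11650}{27}$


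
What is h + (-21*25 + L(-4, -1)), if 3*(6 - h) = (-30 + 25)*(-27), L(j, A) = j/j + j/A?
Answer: -559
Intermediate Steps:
L(j, A) = 1 + j/A
h = -39 (h = 6 - (-30 + 25)*(-27)/3 = 6 - (-5)*(-27)/3 = 6 - 1/3*135 = 6 - 45 = -39)
h + (-21*25 + L(-4, -1)) = -39 + (-21*25 + (-1 - 4)/(-1)) = -39 + (-525 - 1*(-5)) = -39 + (-525 + 5) = -39 - 520 = -559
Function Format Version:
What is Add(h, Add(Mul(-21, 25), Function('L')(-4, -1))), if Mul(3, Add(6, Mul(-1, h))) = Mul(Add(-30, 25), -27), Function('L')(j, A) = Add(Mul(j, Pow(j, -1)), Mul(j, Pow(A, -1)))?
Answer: -559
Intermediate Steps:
Function('L')(j, A) = Add(1, Mul(j, Pow(A, -1)))
h = -39 (h = Add(6, Mul(Rational(-1, 3), Mul(Add(-30, 25), -27))) = Add(6, Mul(Rational(-1, 3), Mul(-5, -27))) = Add(6, Mul(Rational(-1, 3), 135)) = Add(6, -45) = -39)
Add(h, Add(Mul(-21, 25), Function('L')(-4, -1))) = Add(-39, Add(Mul(-21, 25), Mul(Pow(-1, -1), Add(-1, -4)))) = Add(-39, Add(-525, Mul(-1, -5))) = Add(-39, Add(-525, 5)) = Add(-39, -520) = -559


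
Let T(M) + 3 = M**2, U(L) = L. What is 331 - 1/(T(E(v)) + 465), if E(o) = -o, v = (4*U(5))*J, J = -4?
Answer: 2271321/6862 ≈ 331.00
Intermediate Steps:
v = -80 (v = (4*5)*(-4) = 20*(-4) = -80)
T(M) = -3 + M**2
331 - 1/(T(E(v)) + 465) = 331 - 1/((-3 + (-1*(-80))**2) + 465) = 331 - 1/((-3 + 80**2) + 465) = 331 - 1/((-3 + 6400) + 465) = 331 - 1/(6397 + 465) = 331 - 1/6862 = 2271321/6862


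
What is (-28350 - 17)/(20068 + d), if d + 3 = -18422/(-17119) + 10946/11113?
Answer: -5396635861049/3817626872315 ≈ -1.4136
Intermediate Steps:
d = -178622081/190243447 (d = -3 + (-18422/(-17119) + 10946/11113) = -3 + (-18422*(-1/17119) + 10946*(1/11113)) = -3 + (18422/17119 + 10946/11113) = -3 + 392108260/190243447 = -178622081/190243447 ≈ -0.93891)
(-28350 - 17)/(20068 + d) = (-28350 - 17)/(20068 - 178622081/190243447) = -28367/3817626872315/190243447 = -28367*190243447/3817626872315 = -5396635861049/3817626872315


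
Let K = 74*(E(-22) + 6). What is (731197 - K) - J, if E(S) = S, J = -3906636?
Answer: 4639017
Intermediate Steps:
K = -1184 (K = 74*(-22 + 6) = 74*(-16) = -1184)
(731197 - K) - J = (731197 - 1*(-1184)) - 1*(-3906636) = (731197 + 1184) + 3906636 = 732381 + 3906636 = 4639017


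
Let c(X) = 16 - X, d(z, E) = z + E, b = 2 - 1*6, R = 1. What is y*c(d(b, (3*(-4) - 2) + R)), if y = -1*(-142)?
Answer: 4686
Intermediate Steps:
y = 142
b = -4 (b = 2 - 6 = -4)
d(z, E) = E + z
y*c(d(b, (3*(-4) - 2) + R)) = 142*(16 - (((3*(-4) - 2) + 1) - 4)) = 142*(16 - (((-12 - 2) + 1) - 4)) = 142*(16 - ((-14 + 1) - 4)) = 142*(16 - (-13 - 4)) = 142*(16 - 1*(-17)) = 142*(16 + 17) = 142*33 = 4686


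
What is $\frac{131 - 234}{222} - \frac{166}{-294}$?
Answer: $\frac{365}{3626} \approx 0.10066$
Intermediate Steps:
$\frac{131 - 234}{222} - \frac{166}{-294} = \left(131 - 234\right) \frac{1}{222} - - \frac{83}{147} = \left(-103\right) \frac{1}{222} + \frac{83}{147} = - \frac{103}{222} + \frac{83}{147} = \frac{365}{3626}$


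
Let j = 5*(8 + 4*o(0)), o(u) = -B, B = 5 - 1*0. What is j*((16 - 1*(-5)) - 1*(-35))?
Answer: -3360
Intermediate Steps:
B = 5 (B = 5 + 0 = 5)
o(u) = -5 (o(u) = -1*5 = -5)
j = -60 (j = 5*(8 + 4*(-5)) = 5*(8 - 20) = 5*(-12) = -60)
j*((16 - 1*(-5)) - 1*(-35)) = -60*((16 - 1*(-5)) - 1*(-35)) = -60*((16 + 5) + 35) = -60*(21 + 35) = -60*56 = -3360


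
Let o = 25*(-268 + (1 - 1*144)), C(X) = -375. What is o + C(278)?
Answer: -10650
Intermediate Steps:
o = -10275 (o = 25*(-268 + (1 - 144)) = 25*(-268 - 143) = 25*(-411) = -10275)
o + C(278) = -10275 - 375 = -10650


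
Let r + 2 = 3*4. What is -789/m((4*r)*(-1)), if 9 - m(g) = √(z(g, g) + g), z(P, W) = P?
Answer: -7101/161 - 3156*I*√5/161 ≈ -44.106 - 43.832*I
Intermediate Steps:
r = 10 (r = -2 + 3*4 = -2 + 12 = 10)
m(g) = 9 - √2*√g (m(g) = 9 - √(g + g) = 9 - √(2*g) = 9 - √2*√g)
-789/m((4*r)*(-1)) = -789/(9 - √2*√((4*10)*(-1))) = -789/(9 - √2*√(40*(-1))) = -789/(9 - √2*√(-40)) = -789/(9 - √2*2*I*√10) = -789/(9 - 4*I*√5)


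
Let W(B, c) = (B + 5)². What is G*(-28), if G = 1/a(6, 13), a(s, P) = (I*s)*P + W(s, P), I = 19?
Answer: -4/229 ≈ -0.017467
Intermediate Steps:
W(B, c) = (5 + B)²
a(s, P) = (5 + s)² + 19*P*s (a(s, P) = (19*s)*P + (5 + s)² = 19*P*s + (5 + s)² = (5 + s)² + 19*P*s)
G = 1/1603 (G = 1/((5 + 6)² + 19*13*6) = 1/(11² + 1482) = 1/(121 + 1482) = 1/1603 ≈ 0.00062383)
G*(-28) = (1/1603)*(-28) = -4/229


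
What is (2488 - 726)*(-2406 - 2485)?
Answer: -8617942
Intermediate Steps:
(2488 - 726)*(-2406 - 2485) = 1762*(-4891) = -8617942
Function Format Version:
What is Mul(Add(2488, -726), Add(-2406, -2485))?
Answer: -8617942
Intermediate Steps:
Mul(Add(2488, -726), Add(-2406, -2485)) = Mul(1762, -4891) = -8617942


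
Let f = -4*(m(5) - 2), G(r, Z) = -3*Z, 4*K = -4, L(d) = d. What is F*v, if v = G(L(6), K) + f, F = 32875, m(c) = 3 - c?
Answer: 624625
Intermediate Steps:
K = -1 (K = (¼)*(-4) = -1)
f = 16 (f = -4*((3 - 1*5) - 2) = -4*((3 - 5) - 2) = -4*(-2 - 2) = -4*(-4) = 16)
v = 19 (v = -3*(-1) + 16 = 3 + 16 = 19)
F*v = 32875*19 = 624625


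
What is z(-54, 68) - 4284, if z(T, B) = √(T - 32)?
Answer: -4284 + I*√86 ≈ -4284.0 + 9.2736*I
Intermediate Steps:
z(T, B) = √(-32 + T)
z(-54, 68) - 4284 = √(-32 - 54) - 4284 = √(-86) - 4284 = I*√86 - 4284 = -4284 + I*√86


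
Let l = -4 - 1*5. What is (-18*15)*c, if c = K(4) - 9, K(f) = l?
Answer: 4860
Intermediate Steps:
l = -9 (l = -4 - 5 = -9)
K(f) = -9
c = -18 (c = -9 - 9 = -18)
(-18*15)*c = -18*15*(-18) = -270*(-18) = 4860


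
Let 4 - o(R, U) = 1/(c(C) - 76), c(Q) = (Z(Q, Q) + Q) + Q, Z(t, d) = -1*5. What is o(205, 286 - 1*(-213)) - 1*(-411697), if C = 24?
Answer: 13586134/33 ≈ 4.1170e+5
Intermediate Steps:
Z(t, d) = -5
c(Q) = -5 + 2*Q (c(Q) = (-5 + Q) + Q = -5 + 2*Q)
o(R, U) = 133/33 (o(R, U) = 4 - 1/((-5 + 2*24) - 76) = 4 - 1/((-5 + 48) - 76) = 4 - 1/(43 - 76) = 4 - 1/(-33) = 4 - 1*(-1/33) = 4 + 1/33 = 133/33)
o(205, 286 - 1*(-213)) - 1*(-411697) = 133/33 - 1*(-411697) = 133/33 + 411697 = 13586134/33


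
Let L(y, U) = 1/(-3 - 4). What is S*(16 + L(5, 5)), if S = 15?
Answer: 1665/7 ≈ 237.86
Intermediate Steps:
L(y, U) = -1/7 (L(y, U) = 1/(-7) = -1/7)
S*(16 + L(5, 5)) = 15*(16 - 1/7) = 15*(111/7) = 1665/7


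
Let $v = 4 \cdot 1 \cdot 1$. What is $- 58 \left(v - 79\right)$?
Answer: $4350$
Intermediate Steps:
$v = 4$ ($v = 4 \cdot 1 = 4$)
$- 58 \left(v - 79\right) = - 58 \left(4 - 79\right) = \left(-58\right) \left(-75\right) = 4350$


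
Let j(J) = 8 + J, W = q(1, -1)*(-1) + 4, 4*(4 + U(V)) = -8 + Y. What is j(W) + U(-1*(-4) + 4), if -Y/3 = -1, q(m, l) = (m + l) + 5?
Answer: 7/4 ≈ 1.7500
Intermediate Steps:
q(m, l) = 5 + l + m (q(m, l) = (l + m) + 5 = 5 + l + m)
Y = 3 (Y = -3*(-1) = 3)
U(V) = -21/4 (U(V) = -4 + (-8 + 3)/4 = -4 + (¼)*(-5) = -4 - 5/4 = -21/4)
W = -1 (W = (5 - 1 + 1)*(-1) + 4 = 5*(-1) + 4 = -5 + 4 = -1)
j(W) + U(-1*(-4) + 4) = (8 - 1) - 21/4 = 7 - 21/4 = 7/4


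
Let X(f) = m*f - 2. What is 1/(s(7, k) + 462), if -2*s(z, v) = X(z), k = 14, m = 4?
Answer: 1/449 ≈ 0.0022272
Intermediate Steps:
X(f) = -2 + 4*f (X(f) = 4*f - 2 = -2 + 4*f)
s(z, v) = 1 - 2*z (s(z, v) = -(-2 + 4*z)/2 = 1 - 2*z)
1/(s(7, k) + 462) = 1/((1 - 2*7) + 462) = 1/((1 - 14) + 462) = 1/(-13 + 462) = 1/449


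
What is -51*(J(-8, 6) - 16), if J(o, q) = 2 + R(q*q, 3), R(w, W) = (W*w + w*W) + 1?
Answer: -10353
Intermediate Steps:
R(w, W) = 1 + 2*W*w (R(w, W) = (W*w + W*w) + 1 = 2*W*w + 1 = 1 + 2*W*w)
J(o, q) = 3 + 6*q**2 (J(o, q) = 2 + (1 + 2*3*(q*q)) = 2 + (1 + 2*3*q**2) = 2 + (1 + 6*q**2) = 3 + 6*q**2)
-51*(J(-8, 6) - 16) = -51*((3 + 6*6**2) - 16) = -51*((3 + 6*36) - 16) = -51*((3 + 216) - 16) = -51*(219 - 16) = -51*203 = -10353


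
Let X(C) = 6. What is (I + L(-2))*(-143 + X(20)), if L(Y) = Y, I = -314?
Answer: 43292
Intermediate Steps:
(I + L(-2))*(-143 + X(20)) = (-314 - 2)*(-143 + 6) = -316*(-137) = 43292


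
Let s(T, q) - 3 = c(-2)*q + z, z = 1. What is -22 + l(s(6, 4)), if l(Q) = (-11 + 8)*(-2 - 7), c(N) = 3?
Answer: 5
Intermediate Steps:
s(T, q) = 4 + 3*q (s(T, q) = 3 + (3*q + 1) = 3 + (1 + 3*q) = 4 + 3*q)
l(Q) = 27 (l(Q) = -3*(-9) = 27)
-22 + l(s(6, 4)) = -22 + 27 = 5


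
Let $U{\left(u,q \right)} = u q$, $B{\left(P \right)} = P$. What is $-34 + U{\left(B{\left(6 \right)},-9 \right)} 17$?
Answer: $-952$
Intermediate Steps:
$U{\left(u,q \right)} = q u$
$-34 + U{\left(B{\left(6 \right)},-9 \right)} 17 = -34 + \left(-9\right) 6 \cdot 17 = -34 - 918 = -952$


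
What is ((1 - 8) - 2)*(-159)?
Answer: 1431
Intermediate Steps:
((1 - 8) - 2)*(-159) = (-7 - 2)*(-159) = -9*(-159) = 1431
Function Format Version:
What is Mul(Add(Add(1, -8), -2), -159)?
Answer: 1431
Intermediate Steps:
Mul(Add(Add(1, -8), -2), -159) = Mul(Add(-7, -2), -159) = Mul(-9, -159) = 1431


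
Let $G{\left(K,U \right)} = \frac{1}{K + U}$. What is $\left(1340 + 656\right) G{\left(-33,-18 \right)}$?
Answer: $- \frac{1996}{51} \approx -39.137$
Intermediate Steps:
$\left(1340 + 656\right) G{\left(-33,-18 \right)} = \frac{1340 + 656}{-33 - 18} = \frac{1996}{-51} = 1996 \left(- \frac{1}{51}\right) = - \frac{1996}{51}$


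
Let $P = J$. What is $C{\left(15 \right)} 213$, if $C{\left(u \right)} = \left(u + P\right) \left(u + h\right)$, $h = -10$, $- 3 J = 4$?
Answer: $14555$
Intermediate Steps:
$J = - \frac{4}{3}$ ($J = \left(- \frac{1}{3}\right) 4 = - \frac{4}{3} \approx -1.3333$)
$P = - \frac{4}{3} \approx -1.3333$
$C{\left(u \right)} = \left(-10 + u\right) \left(- \frac{4}{3} + u\right)$ ($C{\left(u \right)} = \left(u - \frac{4}{3}\right) \left(u - 10\right) = \left(- \frac{4}{3} + u\right) \left(-10 + u\right) = \left(-10 + u\right) \left(- \frac{4}{3} + u\right)$)
$C{\left(15 \right)} 213 = \left(\frac{40}{3} + 15^{2} - 170\right) 213 = \left(\frac{40}{3} + 225 - 170\right) 213 = \frac{205}{3} \cdot 213 = 14555$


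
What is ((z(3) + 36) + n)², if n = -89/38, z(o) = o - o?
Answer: 1635841/1444 ≈ 1132.9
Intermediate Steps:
z(o) = 0
n = -89/38 (n = -89*1/38 = -89/38 ≈ -2.3421)
((z(3) + 36) + n)² = ((0 + 36) - 89/38)² = (36 - 89/38)² = (1279/38)² = 1635841/1444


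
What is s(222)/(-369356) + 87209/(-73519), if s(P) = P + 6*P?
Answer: -436829945/366955186 ≈ -1.1904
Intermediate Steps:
s(P) = 7*P
s(222)/(-369356) + 87209/(-73519) = (7*222)/(-369356) + 87209/(-73519) = 1554*(-1/369356) + 87209*(-1/73519) = -777/184678 - 2357/1987 = -436829945/366955186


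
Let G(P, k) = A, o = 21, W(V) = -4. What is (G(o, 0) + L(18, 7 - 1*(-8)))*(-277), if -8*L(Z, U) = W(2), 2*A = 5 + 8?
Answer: -1939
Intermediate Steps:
A = 13/2 (A = (5 + 8)/2 = (1/2)*13 = 13/2 ≈ 6.5000)
L(Z, U) = 1/2 (L(Z, U) = -1/8*(-4) = 1/2)
G(P, k) = 13/2
(G(o, 0) + L(18, 7 - 1*(-8)))*(-277) = (13/2 + 1/2)*(-277) = 7*(-277) = -1939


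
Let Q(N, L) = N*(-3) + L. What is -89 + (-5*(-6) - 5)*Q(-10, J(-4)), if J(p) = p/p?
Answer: 686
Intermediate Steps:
J(p) = 1
Q(N, L) = L - 3*N (Q(N, L) = -3*N + L = L - 3*N)
-89 + (-5*(-6) - 5)*Q(-10, J(-4)) = -89 + (-5*(-6) - 5)*(1 - 3*(-10)) = -89 + (30 - 5)*(1 + 30) = -89 + 25*31 = -89 + 775 = 686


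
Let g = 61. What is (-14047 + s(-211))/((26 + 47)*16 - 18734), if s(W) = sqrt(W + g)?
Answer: 14047/17566 - 5*I*sqrt(6)/17566 ≈ 0.79967 - 0.00069722*I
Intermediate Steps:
s(W) = sqrt(61 + W) (s(W) = sqrt(W + 61) = sqrt(61 + W))
(-14047 + s(-211))/((26 + 47)*16 - 18734) = (-14047 + sqrt(61 - 211))/((26 + 47)*16 - 18734) = (-14047 + sqrt(-150))/(73*16 - 18734) = (-14047 + 5*I*sqrt(6))/(1168 - 18734) = (-14047 + 5*I*sqrt(6))/(-17566) = (-14047 + 5*I*sqrt(6))*(-1/17566) = 14047/17566 - 5*I*sqrt(6)/17566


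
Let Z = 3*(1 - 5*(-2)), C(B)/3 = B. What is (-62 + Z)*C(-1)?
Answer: 87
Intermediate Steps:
C(B) = 3*B
Z = 33 (Z = 3*(1 + 10) = 3*11 = 33)
(-62 + Z)*C(-1) = (-62 + 33)*(3*(-1)) = -29*(-3) = 87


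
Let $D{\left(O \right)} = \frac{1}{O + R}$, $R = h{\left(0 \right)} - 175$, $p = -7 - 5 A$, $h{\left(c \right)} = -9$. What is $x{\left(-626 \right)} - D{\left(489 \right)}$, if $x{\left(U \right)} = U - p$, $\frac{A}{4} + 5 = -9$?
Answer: $- \frac{274196}{305} \approx -899.0$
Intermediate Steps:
$A = -56$ ($A = -20 + 4 \left(-9\right) = -20 - 36 = -56$)
$p = 273$ ($p = -7 - -280 = -7 + 280 = 273$)
$x{\left(U \right)} = -273 + U$ ($x{\left(U \right)} = U - 273 = -273 + U$)
$R = -184$ ($R = -9 - 175 = -184$)
$D{\left(O \right)} = \frac{1}{-184 + O}$ ($D{\left(O \right)} = \frac{1}{O - 184} = \frac{1}{-184 + O}$)
$x{\left(-626 \right)} - D{\left(489 \right)} = \left(-273 - 626\right) - \frac{1}{-184 + 489} = -899 - \frac{1}{305} = - \frac{274196}{305}$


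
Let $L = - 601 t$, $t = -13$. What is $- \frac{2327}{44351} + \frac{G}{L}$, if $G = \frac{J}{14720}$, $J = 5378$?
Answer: $- \frac{133691803521}{2550345711680} \approx -0.052421$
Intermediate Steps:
$L = 7813$ ($L = \left(-601\right) \left(-13\right) = 7813$)
$G = \frac{2689}{7360}$ ($G = \frac{5378}{14720} = 5378 \cdot \frac{1}{14720} = \frac{2689}{7360} \approx 0.36535$)
$- \frac{2327}{44351} + \frac{G}{L} = - \frac{2327}{44351} + \frac{2689}{7360 \cdot 7813} = \left(-2327\right) \frac{1}{44351} + \frac{2689}{7360} \cdot \frac{1}{7813} = - \frac{2327}{44351} + \frac{2689}{57503680} = - \frac{133691803521}{2550345711680}$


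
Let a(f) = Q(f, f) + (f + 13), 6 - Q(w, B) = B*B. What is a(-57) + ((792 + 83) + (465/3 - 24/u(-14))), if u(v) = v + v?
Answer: -15793/7 ≈ -2256.1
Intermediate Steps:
u(v) = 2*v
Q(w, B) = 6 - B² (Q(w, B) = 6 - B*B = 6 - B²)
a(f) = 19 + f - f² (a(f) = (6 - f²) + (f + 13) = (6 - f²) + (13 + f) = 19 + f - f²)
a(-57) + ((792 + 83) + (465/3 - 24/u(-14))) = (19 - 57 - 1*(-57)²) + ((792 + 83) + (465/3 - 24/(2*(-14)))) = (19 - 57 - 1*3249) + (875 + (465*(⅓) - 24/(-28))) = (19 - 57 - 3249) + (875 + (155 - 24*(-1/28))) = -3287 + (875 + (155 + 6/7)) = -3287 + (875 + 1091/7) = -3287 + 7216/7 = -15793/7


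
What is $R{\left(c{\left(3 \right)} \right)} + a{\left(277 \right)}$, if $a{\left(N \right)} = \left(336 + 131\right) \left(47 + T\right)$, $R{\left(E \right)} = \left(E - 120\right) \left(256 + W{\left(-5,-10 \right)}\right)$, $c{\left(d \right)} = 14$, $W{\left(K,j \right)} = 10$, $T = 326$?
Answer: $145995$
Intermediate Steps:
$R{\left(E \right)} = -31920 + 266 E$ ($R{\left(E \right)} = \left(E - 120\right) \left(256 + 10\right) = \left(-120 + E\right) 266 = -31920 + 266 E$)
$a{\left(N \right)} = 174191$ ($a{\left(N \right)} = \left(336 + 131\right) \left(47 + 326\right) = 467 \cdot 373 = 174191$)
$R{\left(c{\left(3 \right)} \right)} + a{\left(277 \right)} = \left(-31920 + 266 \cdot 14\right) + 174191 = \left(-31920 + 3724\right) + 174191 = -28196 + 174191 = 145995$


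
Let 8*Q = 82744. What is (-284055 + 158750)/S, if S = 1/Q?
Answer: -1296029615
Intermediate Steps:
Q = 10343 (Q = (1/8)*82744 = 10343)
S = 1/10343 ≈ 9.6684e-5
(-284055 + 158750)/S = (-284055 + 158750)/(1/10343) = -125305*10343 = -1296029615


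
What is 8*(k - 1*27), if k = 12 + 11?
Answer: -32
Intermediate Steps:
k = 23
8*(k - 1*27) = 8*(23 - 1*27) = 8*(23 - 27) = 8*(-4) = -32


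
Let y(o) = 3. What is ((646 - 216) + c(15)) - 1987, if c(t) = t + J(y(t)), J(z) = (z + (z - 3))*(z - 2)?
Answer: -1539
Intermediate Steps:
J(z) = (-3 + 2*z)*(-2 + z) (J(z) = (z + (-3 + z))*(-2 + z) = (-3 + 2*z)*(-2 + z))
c(t) = 3 + t (c(t) = t + (6 - 7*3 + 2*3²) = t + (6 - 21 + 2*9) = t + (6 - 21 + 18) = t + 3 = 3 + t)
((646 - 216) + c(15)) - 1987 = ((646 - 216) + (3 + 15)) - 1987 = (430 + 18) - 1987 = 448 - 1987 = -1539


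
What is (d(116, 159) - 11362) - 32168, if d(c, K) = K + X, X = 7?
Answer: -43364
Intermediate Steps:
d(c, K) = 7 + K (d(c, K) = K + 7 = 7 + K)
(d(116, 159) - 11362) - 32168 = ((7 + 159) - 11362) - 32168 = (166 - 11362) - 32168 = -11196 - 32168 = -43364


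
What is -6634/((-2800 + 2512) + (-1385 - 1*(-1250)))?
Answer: 6634/423 ≈ 15.683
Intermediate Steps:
-6634/((-2800 + 2512) + (-1385 - 1*(-1250))) = -6634/(-288 + (-1385 + 1250)) = -6634/(-288 - 135) = -6634/(-423) = -6634*(-1/423) = 6634/423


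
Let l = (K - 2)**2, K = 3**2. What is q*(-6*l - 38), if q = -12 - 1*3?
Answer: 4980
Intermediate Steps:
K = 9
l = 49 (l = (9 - 2)**2 = 7**2 = 49)
q = -15 (q = -12 - 3 = -15)
q*(-6*l - 38) = -15*(-6*49 - 38) = -15*(-294 - 38) = -15*(-332) = 4980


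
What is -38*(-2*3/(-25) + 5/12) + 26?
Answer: 157/150 ≈ 1.0467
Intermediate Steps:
-38*(-2*3/(-25) + 5/12) + 26 = -38*(-6*(-1/25) + 5*(1/12)) + 26 = -38*(6/25 + 5/12) + 26 = -38*197/300 + 26 = -3743/150 + 26 = 157/150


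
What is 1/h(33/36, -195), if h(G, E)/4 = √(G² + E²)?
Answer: 3*√5475721/5475721 ≈ 0.0012820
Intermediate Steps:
h(G, E) = 4*√(E² + G²) (h(G, E) = 4*√(G² + E²) = 4*√(E² + G²))
1/h(33/36, -195) = 1/(4*√((-195)² + (33/36)²)) = 1/(4*√(38025 + (33*(1/36))²)) = 1/(4*√(38025 + (11/12)²)) = 1/(4*√(38025 + 121/144)) = 1/(4*√(5475721/144)) = 1/(4*(√5475721/12)) = 1/(√5475721/3) = 3*√5475721/5475721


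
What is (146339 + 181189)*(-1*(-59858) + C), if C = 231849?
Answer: 95542210296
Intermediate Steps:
(146339 + 181189)*(-1*(-59858) + C) = (146339 + 181189)*(-1*(-59858) + 231849) = 327528*(59858 + 231849) = 327528*291707 = 95542210296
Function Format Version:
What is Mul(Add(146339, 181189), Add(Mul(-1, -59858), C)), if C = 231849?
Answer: 95542210296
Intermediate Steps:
Mul(Add(146339, 181189), Add(Mul(-1, -59858), C)) = Mul(Add(146339, 181189), Add(Mul(-1, -59858), 231849)) = Mul(327528, Add(59858, 231849)) = Mul(327528, 291707) = 95542210296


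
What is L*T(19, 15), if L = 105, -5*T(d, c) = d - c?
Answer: -84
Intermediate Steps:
T(d, c) = -d/5 + c/5 (T(d, c) = -(d - c)/5 = -d/5 + c/5)
L*T(19, 15) = 105*(-⅕*19 + (⅕)*15) = 105*(-19/5 + 3) = 105*(-⅘) = -84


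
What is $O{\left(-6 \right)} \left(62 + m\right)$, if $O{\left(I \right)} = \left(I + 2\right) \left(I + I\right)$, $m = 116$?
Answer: $8544$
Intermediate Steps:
$O{\left(I \right)} = 2 I \left(2 + I\right)$ ($O{\left(I \right)} = \left(2 + I\right) 2 I = 2 I \left(2 + I\right)$)
$O{\left(-6 \right)} \left(62 + m\right) = 2 \left(-6\right) \left(2 - 6\right) \left(62 + 116\right) = 2 \left(-6\right) \left(-4\right) 178 = 48 \cdot 178 = 8544$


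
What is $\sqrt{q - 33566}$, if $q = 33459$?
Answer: $i \sqrt{107} \approx 10.344 i$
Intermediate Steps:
$\sqrt{q - 33566} = \sqrt{33459 - 33566} = \sqrt{-107} = i \sqrt{107}$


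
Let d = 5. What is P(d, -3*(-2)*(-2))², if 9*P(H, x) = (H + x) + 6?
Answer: 1/81 ≈ 0.012346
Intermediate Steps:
P(H, x) = ⅔ + H/9 + x/9 (P(H, x) = ((H + x) + 6)/9 = (6 + H + x)/9 = ⅔ + H/9 + x/9)
P(d, -3*(-2)*(-2))² = (⅔ + (⅑)*5 + (-3*(-2)*(-2))/9)² = (⅔ + 5/9 + (6*(-2))/9)² = (⅔ + 5/9 + (⅑)*(-12))² = (⅔ + 5/9 - 4/3)² = (-⅑)² = 1/81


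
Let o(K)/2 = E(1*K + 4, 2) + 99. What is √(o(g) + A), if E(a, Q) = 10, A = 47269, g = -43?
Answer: √47487 ≈ 217.92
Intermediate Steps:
o(K) = 218 (o(K) = 2*(10 + 99) = 2*109 = 218)
√(o(g) + A) = √(218 + 47269) = √47487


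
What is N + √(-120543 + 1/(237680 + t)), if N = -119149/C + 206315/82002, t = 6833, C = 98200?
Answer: 5244838351/4026298200 + I*√7206856987728254/244513 ≈ 1.3026 + 347.19*I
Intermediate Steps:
N = 5244838351/4026298200 (N = -119149/98200 + 206315/82002 = 5244838351/4026298200 ≈ 1.3026)
N + √(-120543 + 1/(237680 + t)) = 5244838351/4026298200 + √(-120543 + 1/(237680 + 6833)) = 5244838351/4026298200 + √(-120543 + 1/244513) = 5244838351/4026298200 + √(-29474330558/244513) = 5244838351/4026298200 + I*√7206856987728254/244513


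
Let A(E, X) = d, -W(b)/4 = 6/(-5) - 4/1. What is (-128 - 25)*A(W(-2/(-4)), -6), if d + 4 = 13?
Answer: -1377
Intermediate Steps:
d = 9 (d = -4 + 13 = 9)
W(b) = 104/5 (W(b) = -4*(6/(-5) - 4/1) = -4*(6*(-⅕) - 4*1) = -4*(-6/5 - 4) = -4*(-26/5) = 104/5)
A(E, X) = 9
(-128 - 25)*A(W(-2/(-4)), -6) = (-128 - 25)*9 = -153*9 = -1377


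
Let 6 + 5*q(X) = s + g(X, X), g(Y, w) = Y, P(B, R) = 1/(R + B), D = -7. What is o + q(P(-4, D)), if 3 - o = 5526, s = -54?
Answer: -304426/55 ≈ -5535.0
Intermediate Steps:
P(B, R) = 1/(B + R)
o = -5523 (o = 3 - 1*5526 = 3 - 5526 = -5523)
q(X) = -12 + X/5 (q(X) = -6/5 + (-54 + X)/5 = -6/5 + (-54/5 + X/5) = -12 + X/5)
o + q(P(-4, D)) = -5523 + (-12 + 1/(5*(-4 - 7))) = -5523 + (-12 + (⅕)/(-11)) = -5523 + (-12 + (⅕)*(-1/11)) = -5523 + (-12 - 1/55) = -5523 - 661/55 = -304426/55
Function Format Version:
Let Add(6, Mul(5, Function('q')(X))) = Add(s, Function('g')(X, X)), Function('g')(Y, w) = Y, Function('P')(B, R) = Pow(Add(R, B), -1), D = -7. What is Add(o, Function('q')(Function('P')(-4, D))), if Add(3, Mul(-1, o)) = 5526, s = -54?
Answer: Rational(-304426, 55) ≈ -5535.0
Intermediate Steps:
Function('P')(B, R) = Pow(Add(B, R), -1)
o = -5523 (o = Add(3, Mul(-1, 5526)) = Add(3, -5526) = -5523)
Function('q')(X) = Add(-12, Mul(Rational(1, 5), X)) (Function('q')(X) = Add(Rational(-6, 5), Mul(Rational(1, 5), Add(-54, X))) = Add(Rational(-6, 5), Add(Rational(-54, 5), Mul(Rational(1, 5), X))) = Add(-12, Mul(Rational(1, 5), X)))
Add(o, Function('q')(Function('P')(-4, D))) = Add(-5523, Add(-12, Mul(Rational(1, 5), Pow(Add(-4, -7), -1)))) = Add(-5523, Add(-12, Mul(Rational(1, 5), Pow(-11, -1)))) = Add(-5523, Add(-12, Mul(Rational(1, 5), Rational(-1, 11)))) = Add(-5523, Add(-12, Rational(-1, 55))) = Add(-5523, Rational(-661, 55)) = Rational(-304426, 55)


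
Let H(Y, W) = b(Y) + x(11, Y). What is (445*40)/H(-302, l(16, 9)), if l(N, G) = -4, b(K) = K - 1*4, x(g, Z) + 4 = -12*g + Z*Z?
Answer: 8900/45381 ≈ 0.19612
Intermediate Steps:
x(g, Z) = -4 + Z² - 12*g (x(g, Z) = -4 + (-12*g + Z*Z) = -4 + (-12*g + Z²) = -4 + (Z² - 12*g) = -4 + Z² - 12*g)
b(K) = -4 + K (b(K) = K - 4 = -4 + K)
H(Y, W) = -140 + Y + Y² (H(Y, W) = (-4 + Y) + (-4 + Y² - 12*11) = (-4 + Y) + (-4 + Y² - 132) = (-4 + Y) + (-136 + Y²) = -140 + Y + Y²)
(445*40)/H(-302, l(16, 9)) = (445*40)/(-140 - 302 + (-302)²) = 17800/(-140 - 302 + 91204) = 17800/90762 = 17800*(1/90762) = 8900/45381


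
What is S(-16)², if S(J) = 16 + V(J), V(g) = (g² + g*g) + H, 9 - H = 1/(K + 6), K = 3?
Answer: 23348224/81 ≈ 2.8825e+5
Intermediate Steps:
H = 80/9 (H = 9 - 1/(3 + 6) = 9 - 1/9 = 9 - 1*⅑ = 9 - ⅑ = 80/9 ≈ 8.8889)
V(g) = 80/9 + 2*g² (V(g) = (g² + g*g) + 80/9 = (g² + g²) + 80/9 = 2*g² + 80/9 = 80/9 + 2*g²)
S(J) = 224/9 + 2*J² (S(J) = 16 + (80/9 + 2*J²) = 224/9 + 2*J²)
S(-16)² = (224/9 + 2*(-16)²)² = (224/9 + 2*256)² = (224/9 + 512)² = (4832/9)² = 23348224/81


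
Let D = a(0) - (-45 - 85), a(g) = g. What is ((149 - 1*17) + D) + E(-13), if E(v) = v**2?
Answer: 431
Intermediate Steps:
D = 130 (D = 0 - (-45 - 85) = 0 - 1*(-130) = 0 + 130 = 130)
((149 - 1*17) + D) + E(-13) = ((149 - 1*17) + 130) + (-13)**2 = ((149 - 17) + 130) + 169 = (132 + 130) + 169 = 262 + 169 = 431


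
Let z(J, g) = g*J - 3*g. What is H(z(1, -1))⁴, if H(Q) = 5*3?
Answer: 50625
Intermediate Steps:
z(J, g) = -3*g + J*g (z(J, g) = J*g - 3*g = -3*g + J*g)
H(Q) = 15
H(z(1, -1))⁴ = 15⁴ = 50625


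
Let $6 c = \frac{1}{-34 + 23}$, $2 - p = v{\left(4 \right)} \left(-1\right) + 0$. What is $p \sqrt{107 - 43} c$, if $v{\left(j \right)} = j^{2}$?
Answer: $- \frac{24}{11} \approx -2.1818$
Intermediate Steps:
$p = 18$ ($p = 2 - \left(4^{2} \left(-1\right) + 0\right) = 2 - \left(16 \left(-1\right) + 0\right) = 2 - \left(-16 + 0\right) = 2 - -16 = 2 + 16 = 18$)
$c = - \frac{1}{66}$ ($c = \frac{1}{6 \left(-34 + 23\right)} = \frac{1}{6 \left(-11\right)} = \frac{1}{6} \left(- \frac{1}{11}\right) = - \frac{1}{66} \approx -0.015152$)
$p \sqrt{107 - 43} c = 18 \sqrt{107 - 43} \left(- \frac{1}{66}\right) = 18 \sqrt{64} \left(- \frac{1}{66}\right) = 18 \cdot 8 \left(- \frac{1}{66}\right) = 144 \left(- \frac{1}{66}\right) = - \frac{24}{11}$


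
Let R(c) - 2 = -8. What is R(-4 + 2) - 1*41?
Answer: -47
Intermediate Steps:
R(c) = -6 (R(c) = 2 - 8 = -6)
R(-4 + 2) - 1*41 = -6 - 1*41 = -6 - 41 = -47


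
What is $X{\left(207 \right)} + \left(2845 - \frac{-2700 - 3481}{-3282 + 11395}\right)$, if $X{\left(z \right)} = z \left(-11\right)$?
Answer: $\frac{659195}{1159} \approx 568.76$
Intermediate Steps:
$X{\left(z \right)} = - 11 z$
$X{\left(207 \right)} + \left(2845 - \frac{-2700 - 3481}{-3282 + 11395}\right) = \left(-11\right) 207 + \left(2845 - \frac{-2700 - 3481}{-3282 + 11395}\right) = -2277 + \left(2845 - - \frac{6181}{8113}\right) = -2277 + \left(2845 - \left(-6181\right) \frac{1}{8113}\right) = -2277 + \left(2845 - - \frac{883}{1159}\right) = -2277 + \left(2845 + \frac{883}{1159}\right) = -2277 + \frac{3298238}{1159} = \frac{659195}{1159}$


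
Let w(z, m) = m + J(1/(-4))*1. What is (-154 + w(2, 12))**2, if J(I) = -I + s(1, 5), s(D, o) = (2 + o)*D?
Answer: 290521/16 ≈ 18158.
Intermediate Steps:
s(D, o) = D*(2 + o)
J(I) = 7 - I (J(I) = -I + 1*(2 + 5) = -I + 1*7 = -I + 7 = 7 - I)
w(z, m) = 29/4 + m (w(z, m) = m + (7 - 1/(-4))*1 = m + (7 - 1*(-1/4))*1 = m + (7 + 1/4)*1 = m + (29/4)*1 = m + 29/4 = 29/4 + m)
(-154 + w(2, 12))**2 = (-154 + (29/4 + 12))**2 = (-154 + 77/4)**2 = (-539/4)**2 = 290521/16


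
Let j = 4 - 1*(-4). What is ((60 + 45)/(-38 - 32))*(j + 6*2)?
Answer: -30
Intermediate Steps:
j = 8 (j = 4 + 4 = 8)
((60 + 45)/(-38 - 32))*(j + 6*2) = ((60 + 45)/(-38 - 32))*(8 + 6*2) = (105/(-70))*(8 + 12) = (105*(-1/70))*20 = -3/2*20 = -30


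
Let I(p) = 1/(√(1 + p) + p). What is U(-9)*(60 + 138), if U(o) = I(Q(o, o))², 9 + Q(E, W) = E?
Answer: 198/(18 - I*√17)² ≈ 0.52275 + 0.25275*I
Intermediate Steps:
Q(E, W) = -9 + E
I(p) = 1/(p + √(1 + p))
U(o) = (-9 + o + √(-8 + o))⁻² (U(o) = (1/((-9 + o) + √(1 + (-9 + o))))² = (1/((-9 + o) + √(-8 + o)))² = (1/(-9 + o + √(-8 + o)))² = (-9 + o + √(-8 + o))⁻²)
U(-9)*(60 + 138) = (60 + 138)/(-9 - 9 + √(-8 - 9))² = 198/(-9 - 9 + √(-17))² = 198/(-9 - 9 + I*√17)² = 198/(-18 + I*√17)²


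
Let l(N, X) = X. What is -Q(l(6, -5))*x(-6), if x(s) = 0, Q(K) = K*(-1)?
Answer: 0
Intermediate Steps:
Q(K) = -K
-Q(l(6, -5))*x(-6) = -(-1*(-5))*0 = -5*0 = -1*0 = 0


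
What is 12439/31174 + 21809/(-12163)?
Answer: -528578209/379169362 ≈ -1.3940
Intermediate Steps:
12439/31174 + 21809/(-12163) = 12439*(1/31174) + 21809*(-1/12163) = 12439/31174 - 21809/12163 = -528578209/379169362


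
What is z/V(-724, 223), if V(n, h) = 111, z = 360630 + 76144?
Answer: 436774/111 ≈ 3934.9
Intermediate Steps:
z = 436774
z/V(-724, 223) = 436774/111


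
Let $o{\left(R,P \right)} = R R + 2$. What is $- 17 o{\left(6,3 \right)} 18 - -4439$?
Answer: $-7189$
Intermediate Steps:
$o{\left(R,P \right)} = 2 + R^{2}$ ($o{\left(R,P \right)} = R^{2} + 2 = 2 + R^{2}$)
$- 17 o{\left(6,3 \right)} 18 - -4439 = - 17 \left(2 + 6^{2}\right) 18 - -4439 = - 17 \left(2 + 36\right) 18 + 4439 = \left(-17\right) 38 \cdot 18 + 4439 = \left(-646\right) 18 + 4439 = -11628 + 4439 = -7189$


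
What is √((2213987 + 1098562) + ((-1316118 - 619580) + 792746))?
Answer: √2169597 ≈ 1473.0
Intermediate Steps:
√((2213987 + 1098562) + ((-1316118 - 619580) + 792746)) = √(3312549 + (-1935698 + 792746)) = √(3312549 - 1142952) = √2169597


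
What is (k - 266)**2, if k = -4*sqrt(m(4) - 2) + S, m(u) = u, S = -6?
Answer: 74016 + 2176*sqrt(2) ≈ 77093.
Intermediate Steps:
k = -6 - 4*sqrt(2) (k = -4*sqrt(4 - 2) - 6 = -4*sqrt(2) - 6 = -6 - 4*sqrt(2) ≈ -11.657)
(k - 266)**2 = ((-6 - 4*sqrt(2)) - 266)**2 = (-272 - 4*sqrt(2))**2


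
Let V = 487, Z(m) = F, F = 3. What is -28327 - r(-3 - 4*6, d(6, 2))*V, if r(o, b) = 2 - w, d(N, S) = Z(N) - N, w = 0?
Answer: -29301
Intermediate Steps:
Z(m) = 3
d(N, S) = 3 - N
r(o, b) = 2 (r(o, b) = 2 - 1*0 = 2 + 0 = 2)
-28327 - r(-3 - 4*6, d(6, 2))*V = -28327 - 2*487 = -28327 - 1*974 = -28327 - 974 = -29301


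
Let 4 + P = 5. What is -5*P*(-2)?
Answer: 10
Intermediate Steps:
P = 1 (P = -4 + 5 = 1)
-5*P*(-2) = -5*1*(-2) = -5*(-2) = 10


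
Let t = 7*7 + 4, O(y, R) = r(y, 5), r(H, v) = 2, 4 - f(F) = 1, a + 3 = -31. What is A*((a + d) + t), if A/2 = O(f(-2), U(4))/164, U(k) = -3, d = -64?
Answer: -45/41 ≈ -1.0976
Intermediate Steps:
a = -34 (a = -3 - 31 = -34)
f(F) = 3 (f(F) = 4 - 1*1 = 4 - 1 = 3)
O(y, R) = 2
A = 1/41 (A = 2*(2/164) = 2*(2*(1/164)) = 2*(1/82) = 1/41 ≈ 0.024390)
t = 53 (t = 49 + 4 = 53)
A*((a + d) + t) = ((-34 - 64) + 53)/41 = (-98 + 53)/41 = (1/41)*(-45) = -45/41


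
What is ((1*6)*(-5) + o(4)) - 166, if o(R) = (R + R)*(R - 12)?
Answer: -260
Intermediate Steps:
o(R) = 2*R*(-12 + R) (o(R) = (2*R)*(-12 + R) = 2*R*(-12 + R))
((1*6)*(-5) + o(4)) - 166 = ((1*6)*(-5) + 2*4*(-12 + 4)) - 166 = (6*(-5) + 2*4*(-8)) - 166 = (-30 - 64) - 166 = -94 - 166 = -260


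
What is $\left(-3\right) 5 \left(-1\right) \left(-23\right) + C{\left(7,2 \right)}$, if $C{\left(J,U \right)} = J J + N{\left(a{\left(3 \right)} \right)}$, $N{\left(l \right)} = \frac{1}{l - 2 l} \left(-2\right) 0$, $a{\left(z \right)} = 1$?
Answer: $-296$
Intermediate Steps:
$N{\left(l \right)} = 0$ ($N{\left(l \right)} = \frac{1}{\left(-1\right) l} \left(-2\right) 0 = - \frac{1}{l} \left(-2\right) 0 = \frac{2}{l} 0 = 0$)
$C{\left(J,U \right)} = J^{2}$ ($C{\left(J,U \right)} = J J + 0 = J^{2} + 0 = J^{2}$)
$\left(-3\right) 5 \left(-1\right) \left(-23\right) + C{\left(7,2 \right)} = \left(-3\right) 5 \left(-1\right) \left(-23\right) + 7^{2} = \left(-15\right) \left(-1\right) \left(-23\right) + 49 = 15 \left(-23\right) + 49 = -345 + 49 = -296$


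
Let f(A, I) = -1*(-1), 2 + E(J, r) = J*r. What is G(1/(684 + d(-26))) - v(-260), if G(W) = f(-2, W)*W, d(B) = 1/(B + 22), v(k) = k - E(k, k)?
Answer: 185591634/2735 ≈ 67858.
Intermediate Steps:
E(J, r) = -2 + J*r
v(k) = 2 + k - k² (v(k) = k - (-2 + k*k) = k - (-2 + k²) = k + (2 - k²) = 2 + k - k²)
f(A, I) = 1
d(B) = 1/(22 + B)
G(W) = W (G(W) = 1*W = W)
G(1/(684 + d(-26))) - v(-260) = 1/(684 + 1/(22 - 26)) - (2 - 260 - 1*(-260)²) = 1/(684 + 1/(-4)) - (2 - 260 - 1*67600) = 1/(684 - ¼) - (2 - 260 - 67600) = 1/(2735/4) - 1*(-67858) = 4/2735 + 67858 = 185591634/2735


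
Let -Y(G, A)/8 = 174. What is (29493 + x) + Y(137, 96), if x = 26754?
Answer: 54855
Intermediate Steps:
Y(G, A) = -1392 (Y(G, A) = -8*174 = -1392)
(29493 + x) + Y(137, 96) = (29493 + 26754) - 1392 = 56247 - 1392 = 54855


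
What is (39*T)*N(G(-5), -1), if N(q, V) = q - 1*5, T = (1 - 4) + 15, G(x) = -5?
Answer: -4680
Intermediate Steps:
T = 12 (T = -3 + 15 = 12)
N(q, V) = -5 + q (N(q, V) = q - 5 = -5 + q)
(39*T)*N(G(-5), -1) = (39*12)*(-5 - 5) = 468*(-10) = -4680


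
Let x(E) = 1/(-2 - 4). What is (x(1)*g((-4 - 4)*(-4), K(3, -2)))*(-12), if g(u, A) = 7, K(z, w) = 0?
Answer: 14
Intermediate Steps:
x(E) = -⅙ (x(E) = 1/(-6) = -⅙)
(x(1)*g((-4 - 4)*(-4), K(3, -2)))*(-12) = -⅙*7*(-12) = -7/6*(-12) = 14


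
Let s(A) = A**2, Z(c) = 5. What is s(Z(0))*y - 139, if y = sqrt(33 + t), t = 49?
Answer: -139 + 25*sqrt(82) ≈ 87.385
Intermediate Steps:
y = sqrt(82) (y = sqrt(33 + 49) = sqrt(82) ≈ 9.0554)
s(Z(0))*y - 139 = 5**2*sqrt(82) - 139 = 25*sqrt(82) - 139 = -139 + 25*sqrt(82)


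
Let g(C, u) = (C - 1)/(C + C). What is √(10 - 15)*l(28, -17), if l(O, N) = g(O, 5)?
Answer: 27*I*√5/56 ≈ 1.0781*I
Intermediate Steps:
g(C, u) = (-1 + C)/(2*C) (g(C, u) = (-1 + C)/((2*C)) = (-1 + C)*(1/(2*C)) = (-1 + C)/(2*C))
l(O, N) = (-1 + O)/(2*O)
√(10 - 15)*l(28, -17) = √(10 - 15)*((½)*(-1 + 28)/28) = √(-5)*((½)*(1/28)*27) = (I*√5)*(27/56) = 27*I*√5/56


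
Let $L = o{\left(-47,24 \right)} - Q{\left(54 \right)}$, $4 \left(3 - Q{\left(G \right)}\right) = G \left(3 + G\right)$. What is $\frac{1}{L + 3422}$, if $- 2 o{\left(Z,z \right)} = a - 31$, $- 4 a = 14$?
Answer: $\frac{4}{16823} \approx 0.00023777$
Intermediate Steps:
$a = - \frac{7}{2}$ ($a = \left(- \frac{1}{4}\right) 14 = - \frac{7}{2} \approx -3.5$)
$Q{\left(G \right)} = 3 - \frac{G \left(3 + G\right)}{4}$
$o{\left(Z,z \right)} = \frac{69}{4}$ ($o{\left(Z,z \right)} = - \frac{- \frac{7}{2} - 31}{2} = \left(- \frac{1}{2}\right) \left(- \frac{69}{2}\right) = \frac{69}{4}$)
$L = \frac{3135}{4}$ ($L = \frac{69}{4} - \left(3 - \frac{81}{2} - \frac{54^{2}}{4}\right) = \frac{69}{4} - \left(3 - \frac{81}{2} - 729\right) = \frac{69}{4} - - \frac{1533}{2} = \frac{69}{4} + \frac{1533}{2} = \frac{3135}{4} \approx 783.75$)
$\frac{1}{L + 3422} = \frac{1}{\frac{3135}{4} + 3422} = \frac{1}{\frac{16823}{4}} = \frac{4}{16823}$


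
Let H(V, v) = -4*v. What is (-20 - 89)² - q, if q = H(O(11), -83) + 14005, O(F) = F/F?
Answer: -2456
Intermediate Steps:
O(F) = 1
q = 14337 (q = -4*(-83) + 14005 = 332 + 14005 = 14337)
(-20 - 89)² - q = (-20 - 89)² - 1*14337 = (-109)² - 14337 = 11881 - 14337 = -2456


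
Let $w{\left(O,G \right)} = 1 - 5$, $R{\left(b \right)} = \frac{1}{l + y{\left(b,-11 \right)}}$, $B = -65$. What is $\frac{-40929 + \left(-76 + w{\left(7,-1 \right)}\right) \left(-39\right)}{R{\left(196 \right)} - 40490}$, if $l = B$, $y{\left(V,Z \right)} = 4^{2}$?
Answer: $\frac{617547}{661337} \approx 0.93379$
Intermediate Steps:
$y{\left(V,Z \right)} = 16$
$l = -65$
$R{\left(b \right)} = - \frac{1}{49}$ ($R{\left(b \right)} = \frac{1}{-65 + 16} = \frac{1}{-49} = - \frac{1}{49}$)
$w{\left(O,G \right)} = -4$ ($w{\left(O,G \right)} = 1 - 5 = -4$)
$\frac{-40929 + \left(-76 + w{\left(7,-1 \right)}\right) \left(-39\right)}{R{\left(196 \right)} - 40490} = \frac{-40929 + \left(-76 - 4\right) \left(-39\right)}{- \frac{1}{49} - 40490} = \frac{-40929 - -3120}{- \frac{1984011}{49}} = \left(-40929 + 3120\right) \left(- \frac{49}{1984011}\right) = \left(-37809\right) \left(- \frac{49}{1984011}\right) = \frac{617547}{661337}$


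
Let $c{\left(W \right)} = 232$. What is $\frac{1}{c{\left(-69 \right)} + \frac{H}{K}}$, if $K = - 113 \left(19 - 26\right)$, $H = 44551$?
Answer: $\frac{791}{228063} \approx 0.0034683$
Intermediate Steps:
$K = 791$ ($K = \left(-113\right) \left(-7\right) = 791$)
$\frac{1}{c{\left(-69 \right)} + \frac{H}{K}} = \frac{1}{232 + \frac{44551}{791}} = \frac{1}{\frac{228063}{791}} = \frac{791}{228063}$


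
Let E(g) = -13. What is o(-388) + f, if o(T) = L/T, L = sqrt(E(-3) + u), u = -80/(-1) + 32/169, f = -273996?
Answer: -273996 - sqrt(11355)/5044 ≈ -2.7400e+5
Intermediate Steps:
u = 13552/169 (u = -80*(-1) + 32*(1/169) = 80 + 32/169 = 13552/169 ≈ 80.189)
L = sqrt(11355)/13 (L = sqrt(-13 + 13552/169) = sqrt(11355/169) = sqrt(11355)/13 ≈ 8.1969)
o(T) = sqrt(11355)/(13*T) (o(T) = (sqrt(11355)/13)/T = sqrt(11355)/(13*T))
o(-388) + f = (1/13)*sqrt(11355)/(-388) - 273996 = (1/13)*sqrt(11355)*(-1/388) - 273996 = -sqrt(11355)/5044 - 273996 = -273996 - sqrt(11355)/5044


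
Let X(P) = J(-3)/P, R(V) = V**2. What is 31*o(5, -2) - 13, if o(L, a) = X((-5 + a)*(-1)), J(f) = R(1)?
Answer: -60/7 ≈ -8.5714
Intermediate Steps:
J(f) = 1 (J(f) = 1**2 = 1)
X(P) = 1/P
o(L, a) = 1/(5 - a) (o(L, a) = 1/((-5 + a)*(-1)) = 1/(5 - a))
31*o(5, -2) - 13 = 31*(-1/(-5 - 2)) - 13 = 31*(-1/(-7)) - 13 = 31*(-1*(-1/7)) - 13 = 31*(1/7) - 13 = 31/7 - 13 = -60/7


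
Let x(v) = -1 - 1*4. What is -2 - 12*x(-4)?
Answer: 58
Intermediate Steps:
x(v) = -5 (x(v) = -1 - 4 = -5)
-2 - 12*x(-4) = -2 - 12*(-5) = -2 + 60 = 58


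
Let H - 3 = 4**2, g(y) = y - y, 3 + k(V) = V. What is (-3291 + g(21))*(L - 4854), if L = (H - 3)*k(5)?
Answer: 15869202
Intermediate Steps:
k(V) = -3 + V
g(y) = 0
H = 19 (H = 3 + 4**2 = 3 + 16 = 19)
L = 32 (L = (19 - 3)*(-3 + 5) = 16*2 = 32)
(-3291 + g(21))*(L - 4854) = (-3291 + 0)*(32 - 4854) = -3291*(-4822) = 15869202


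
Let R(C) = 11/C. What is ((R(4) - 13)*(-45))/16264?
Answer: 1845/65056 ≈ 0.028360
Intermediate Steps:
((R(4) - 13)*(-45))/16264 = ((11/4 - 13)*(-45))/16264 = ((11*(1/4) - 13)*(-45))*(1/16264) = ((11/4 - 13)*(-45))*(1/16264) = -41/4*(-45)*(1/16264) = (1845/4)*(1/16264) = 1845/65056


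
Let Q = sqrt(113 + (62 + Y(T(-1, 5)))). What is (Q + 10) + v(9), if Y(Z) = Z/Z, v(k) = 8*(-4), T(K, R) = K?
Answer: -22 + 4*sqrt(11) ≈ -8.7335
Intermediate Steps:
v(k) = -32
Y(Z) = 1
Q = 4*sqrt(11) (Q = sqrt(113 + (62 + 1)) = sqrt(113 + 63) = sqrt(176) = 4*sqrt(11) ≈ 13.266)
(Q + 10) + v(9) = (4*sqrt(11) + 10) - 32 = (10 + 4*sqrt(11)) - 32 = -22 + 4*sqrt(11)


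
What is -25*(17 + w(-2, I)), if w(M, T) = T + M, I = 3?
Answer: -450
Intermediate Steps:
w(M, T) = M + T
-25*(17 + w(-2, I)) = -25*(17 + (-2 + 3)) = -25*(17 + 1) = -25*18 = -450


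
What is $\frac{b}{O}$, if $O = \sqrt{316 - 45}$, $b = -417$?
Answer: $- \frac{417 \sqrt{271}}{271} \approx -25.331$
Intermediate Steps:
$O = \sqrt{271} \approx 16.462$
$\frac{b}{O} = - \frac{417}{\sqrt{271}} = - 417 \frac{\sqrt{271}}{271} = - \frac{417 \sqrt{271}}{271}$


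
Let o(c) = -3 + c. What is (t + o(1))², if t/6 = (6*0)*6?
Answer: 4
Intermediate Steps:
t = 0 (t = 6*((6*0)*6) = 6*(0*6) = 6*0 = 0)
(t + o(1))² = (0 + (-3 + 1))² = (0 - 2)² = (-2)² = 4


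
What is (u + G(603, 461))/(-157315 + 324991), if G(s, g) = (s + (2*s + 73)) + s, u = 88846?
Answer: 91331/167676 ≈ 0.54469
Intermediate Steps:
G(s, g) = 73 + 4*s (G(s, g) = (s + (73 + 2*s)) + s = (73 + 3*s) + s = 73 + 4*s)
(u + G(603, 461))/(-157315 + 324991) = (88846 + (73 + 4*603))/(-157315 + 324991) = (88846 + (73 + 2412))/167676 = (88846 + 2485)*(1/167676) = 91331*(1/167676) = 91331/167676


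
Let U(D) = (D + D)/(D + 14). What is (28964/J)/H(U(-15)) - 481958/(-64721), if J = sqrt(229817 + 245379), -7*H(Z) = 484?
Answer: 481958/64721 - 50687*sqrt(118799)/28749358 ≈ 6.8390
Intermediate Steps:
U(D) = 2*D/(14 + D) (U(D) = (2*D)/(14 + D) = 2*D/(14 + D))
H(Z) = -484/7 (H(Z) = -1/7*484 = -484/7)
J = 2*sqrt(118799) (J = sqrt(475196) = 2*sqrt(118799) ≈ 689.34)
(28964/J)/H(U(-15)) - 481958/(-64721) = (28964/((2*sqrt(118799))))/(-484/7) - 481958/(-64721) = (28964*(sqrt(118799)/237598))*(-7/484) - 481958*(-1/64721) = (14482*sqrt(118799)/118799)*(-7/484) + 481958/64721 = -50687*sqrt(118799)/28749358 + 481958/64721 = 481958/64721 - 50687*sqrt(118799)/28749358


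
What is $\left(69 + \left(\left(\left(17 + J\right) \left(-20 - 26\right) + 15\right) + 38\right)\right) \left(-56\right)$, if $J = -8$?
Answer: $16352$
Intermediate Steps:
$\left(69 + \left(\left(\left(17 + J\right) \left(-20 - 26\right) + 15\right) + 38\right)\right) \left(-56\right) = \left(69 + \left(\left(\left(17 - 8\right) \left(-20 - 26\right) + 15\right) + 38\right)\right) \left(-56\right) = \left(69 + \left(\left(9 \left(-46\right) + 15\right) + 38\right)\right) \left(-56\right) = \left(69 + \left(\left(-414 + 15\right) + 38\right)\right) \left(-56\right) = \left(69 + \left(-399 + 38\right)\right) \left(-56\right) = \left(69 - 361\right) \left(-56\right) = \left(-292\right) \left(-56\right) = 16352$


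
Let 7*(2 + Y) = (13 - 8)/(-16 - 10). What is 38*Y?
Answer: -7011/91 ≈ -77.044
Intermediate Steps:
Y = -369/182 (Y = -2 + ((13 - 8)/(-16 - 10))/7 = -2 + (5/(-26))/7 = -2 + (5*(-1/26))/7 = -2 + (⅐)*(-5/26) = -2 - 5/182 = -369/182 ≈ -2.0275)
38*Y = 38*(-369/182) = -7011/91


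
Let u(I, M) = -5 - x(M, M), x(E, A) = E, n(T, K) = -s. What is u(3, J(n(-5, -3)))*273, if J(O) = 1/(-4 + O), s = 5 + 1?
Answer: -13377/10 ≈ -1337.7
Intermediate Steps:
s = 6
n(T, K) = -6 (n(T, K) = -1*6 = -6)
u(I, M) = -5 - M
u(3, J(n(-5, -3)))*273 = (-5 - 1/(-4 - 6))*273 = (-5 - 1/(-10))*273 = (-5 - 1*(-⅒))*273 = (-5 + ⅒)*273 = -49/10*273 = -13377/10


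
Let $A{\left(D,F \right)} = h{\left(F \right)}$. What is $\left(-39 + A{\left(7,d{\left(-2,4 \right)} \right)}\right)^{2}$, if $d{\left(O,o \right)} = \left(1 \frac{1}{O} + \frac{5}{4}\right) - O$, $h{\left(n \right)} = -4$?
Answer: $1849$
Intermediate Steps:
$d{\left(O,o \right)} = \frac{5}{4} + \frac{1}{O} - O$ ($d{\left(O,o \right)} = \left(\frac{1}{O} + 5 \cdot \frac{1}{4}\right) - O = \left(\frac{1}{O} + \frac{5}{4}\right) - O = \left(\frac{5}{4} + \frac{1}{O}\right) - O = \frac{5}{4} + \frac{1}{O} - O$)
$A{\left(D,F \right)} = -4$
$\left(-39 + A{\left(7,d{\left(-2,4 \right)} \right)}\right)^{2} = \left(-39 - 4\right)^{2} = \left(-43\right)^{2} = 1849$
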